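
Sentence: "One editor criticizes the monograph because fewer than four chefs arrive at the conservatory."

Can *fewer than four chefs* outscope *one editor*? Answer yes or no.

Structurally, *fewer than four chefs* is inside the adjunct clause *because fewer than four chefs arrive at the conservatory*.
Since the clause is an adjunct (not a complement), the Adjunct Condition blocks QR across its edge.
So the wide-scope reading for *fewer than four chefs* is blocked.

No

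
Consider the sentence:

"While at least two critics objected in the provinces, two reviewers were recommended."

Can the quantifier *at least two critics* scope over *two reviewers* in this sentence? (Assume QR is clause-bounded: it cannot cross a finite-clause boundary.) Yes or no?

No

The target quantifier *at least two critics* is part of the adjunct clause *while at least two critics objected in the provinces*.
Adjuncts are opaque for quantifier raising; a quantifier in an adjunct stays inside it.
There is no licit LF on which *at least two critics* c-commands *two reviewers*.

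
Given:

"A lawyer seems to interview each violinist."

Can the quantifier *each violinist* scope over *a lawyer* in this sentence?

Infinitival complements of raising predicates do not block QR; *each violinist* and *a lawyer* are effectively clausemates.
Nothing blocks QR of the lower DP to a position above the higher one, so inverse scope is available.
Both orderings are possible: *a lawyer* > *each violinist* and *each violinist* > *a lawyer*.

Yes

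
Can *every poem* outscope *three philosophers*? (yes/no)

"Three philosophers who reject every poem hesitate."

No

*every poem* occurs within the relative clause *who reject every poem*.
The relative clause forms an island for QR, so the quantifier is confined to the head noun's restrictor.
There is no licit LF on which *every poem* c-commands *three philosophers*.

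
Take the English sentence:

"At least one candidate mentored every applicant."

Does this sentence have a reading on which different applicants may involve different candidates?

Yes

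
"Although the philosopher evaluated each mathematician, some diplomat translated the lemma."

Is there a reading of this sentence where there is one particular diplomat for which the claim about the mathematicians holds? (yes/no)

Yes

The described interpretation is the *some diplomat* > *each mathematician* scoping.
Nothing needs to raise out of an island for *some diplomat* > *each mathematician*: *some diplomat* takes scope from its matrix position over the clause containing *each mathematician*.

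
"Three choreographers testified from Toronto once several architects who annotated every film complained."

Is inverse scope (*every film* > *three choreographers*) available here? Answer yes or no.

*every film* sits inside the relative clause *who annotated every film*, which is itself inside the adjunct *once several architects who annotated every film complained*.
The quantifier would have to escape first the RC and then the adjunct — two independent island violations.
So the wide-scope reading for *every film* is blocked.

No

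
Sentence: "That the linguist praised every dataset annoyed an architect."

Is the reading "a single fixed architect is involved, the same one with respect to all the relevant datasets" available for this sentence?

Yes

This is the *an architect* > *every dataset* reading.
*an architect* is a matrix-clause argument and can take scope within the matrix clause over the constituent containing *every dataset*, so *an architect* > *every dataset* needs no island-crossing movement and is available.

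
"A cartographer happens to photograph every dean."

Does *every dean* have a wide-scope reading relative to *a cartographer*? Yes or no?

Infinitival complements of raising predicates do not block QR; *every dean* and *a cartographer* are effectively clausemates.
No island intervenes, so both surface and inverse scope are derivable.

Yes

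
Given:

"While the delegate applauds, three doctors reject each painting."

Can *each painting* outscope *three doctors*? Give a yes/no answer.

Yes

The adjunct clause does not contain *each painting*, which is the matrix object.
Nothing blocks QR of the lower DP to a position above the higher one, so inverse scope is available.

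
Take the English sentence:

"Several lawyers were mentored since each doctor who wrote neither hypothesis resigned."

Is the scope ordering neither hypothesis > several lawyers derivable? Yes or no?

No

The target quantifier *neither hypothesis* is part of the relative clause *who wrote neither hypothesis*, which is itself inside the adjunct *since each doctor who wrote neither hypothesis resigned*.
Even if one barrier were somehow void, the other would still block QR.
There is no licit LF on which *neither hypothesis* c-commands *several lawyers*.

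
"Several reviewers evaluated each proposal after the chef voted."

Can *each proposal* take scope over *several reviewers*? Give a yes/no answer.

Although there is an adjunct clause, *each proposal* is in the main clause, not inside the adjunct.
With no island boundary between them, the object can take inverse scope over the subject via ordinary QR within the clause.

Yes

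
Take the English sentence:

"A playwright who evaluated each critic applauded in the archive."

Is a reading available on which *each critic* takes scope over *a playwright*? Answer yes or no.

*each critic* sits inside the relative clause *who evaluated each critic*.
QR out of a relative clause is ruled out by the relative-clause island constraint.
*each critic* is confined to the island and cannot take scope over *a playwright*.

No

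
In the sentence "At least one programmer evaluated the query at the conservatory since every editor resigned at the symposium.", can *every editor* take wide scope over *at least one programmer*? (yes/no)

No

*every editor* sits inside the adjunct clause *since every editor resigned at the symposium*.
The adjunct-island constraint bars QR out of an adverbial clause.
*every editor* > *at least one programmer* would require crossing that boundary, which is illicit.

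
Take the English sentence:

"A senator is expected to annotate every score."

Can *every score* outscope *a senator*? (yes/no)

*every score* is inside a raising infinitive, which is transparent to QR (no CP barrier), so it behaves as a matrix argument.
Nothing blocks QR of the lower DP to a position above the higher one, so inverse scope is available.

Yes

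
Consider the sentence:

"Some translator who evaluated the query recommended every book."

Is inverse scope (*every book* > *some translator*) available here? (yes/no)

Yes

The RC *who evaluated the query* is an island, but *every book* is not inside it — it is the matrix object, a clausemate of *some translator*.
Nothing blocks QR of the lower DP to a position above the higher one, so inverse scope is available.
Both orderings are possible: *some translator* > *every book* and *every book* > *some translator*.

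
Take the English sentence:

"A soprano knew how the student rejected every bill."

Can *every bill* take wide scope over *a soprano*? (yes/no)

No

*every bill* occurs within the embedded question *how the student rejected every bill*.
An indirect question is a wh-island; the filled [Spec,CP] blocks QR across the CP edge.
The inverse ordering *every bill* > *a soprano* is therefore underivable.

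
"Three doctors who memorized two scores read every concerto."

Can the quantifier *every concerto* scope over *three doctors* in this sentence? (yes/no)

Yes

The relative clause *who memorized two scores* modifies *three doctors*, but *every concerto* is not inside that relative clause — it is an argument of the matrix verb.
No island intervenes, so both surface and inverse scope are derivable.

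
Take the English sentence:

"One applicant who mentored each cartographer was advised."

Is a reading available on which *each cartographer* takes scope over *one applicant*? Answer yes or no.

No

*each cartographer* occurs within the relative clause *who mentored each cartographer*.
Relative clauses block scope extraction: QR cannot target a position outside the modified NP.
So *each cartographer* cannot raise high enough to outscope *one applicant*; only the surface ordering *one applicant* > *each cartographer* is available.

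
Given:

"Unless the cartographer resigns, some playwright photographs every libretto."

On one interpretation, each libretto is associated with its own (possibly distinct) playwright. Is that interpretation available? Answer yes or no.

Yes

That reading corresponds to *every libretto* > *some playwright*.
The adjunct clause does not contain *every libretto*, which is the matrix object.
No island intervenes, so both surface and inverse scope are derivable.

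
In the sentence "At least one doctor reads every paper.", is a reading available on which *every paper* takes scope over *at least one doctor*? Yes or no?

Yes

*every paper* is the matrix object and *at least one doctor* the matrix subject; the two are clausemates.
Ordinary QR to a clause-peripheral position gives the wide-scope LF for the lower DP.
Both orderings are possible: *at least one doctor* > *every paper* and *every paper* > *at least one doctor*.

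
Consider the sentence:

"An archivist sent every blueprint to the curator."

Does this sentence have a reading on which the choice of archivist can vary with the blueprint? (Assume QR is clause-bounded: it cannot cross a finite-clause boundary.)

Yes

The paraphrase describes the scope ordering *every blueprint* > *an archivist*.
*an archivist* and *every blueprint* are co-arguments of the matrix verb, with nothing but a clause-internal boundary between them.
Nothing blocks QR of the lower DP to a position above the higher one, so inverse scope is available.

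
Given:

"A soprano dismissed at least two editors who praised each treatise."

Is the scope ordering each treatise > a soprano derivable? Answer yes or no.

Structurally, *each treatise* is inside the relative clause *who praised each treatise* modifying *at least two editors*.
Relative clauses block scope extraction: QR cannot target a position outside the modified NP.
So the wide-scope reading for *each treatise* is blocked.

No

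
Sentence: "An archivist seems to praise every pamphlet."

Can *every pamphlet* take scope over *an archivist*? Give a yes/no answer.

Raising constructions are monoclausal for scope purposes; *every pamphlet* is not separated from *an archivist* by any island.
With no island boundary between them, the object can take inverse scope over the subject via ordinary QR within the clause.
So *every pamphlet* > *an archivist* is among the available readings.

Yes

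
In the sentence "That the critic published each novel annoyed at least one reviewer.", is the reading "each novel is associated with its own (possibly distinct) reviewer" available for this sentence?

This is the *each novel* > *at least one reviewer* reading.
Structurally, *each novel* is inside the sentential subject *that the critic published each novel*.
Sentential subjects are islands: a quantifier inside the subject clause cannot raise over the matrix predicate.
There is no licit LF on which *each novel* c-commands *at least one reviewer*.

No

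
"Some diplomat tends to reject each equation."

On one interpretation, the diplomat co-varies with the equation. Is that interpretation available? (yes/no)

The described interpretation is the *each equation* > *some diplomat* scoping.
*each equation* is the object of the infinitival complement of a raising predicate; raising infinitives are transparent for QR, so the two DPs are in effect clausemates.
With no island boundary between them, the object can take inverse scope over the subject via ordinary QR within the clause.
So *each equation* > *some diplomat* is among the available readings.

Yes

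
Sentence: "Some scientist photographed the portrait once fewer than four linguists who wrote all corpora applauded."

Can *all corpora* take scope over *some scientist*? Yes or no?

No

The DP *all corpora* is contained in the relative clause *who wrote all corpora*, which is itself inside the adjunct *once fewer than four linguists who wrote all corpora applauded*.
Even if one barrier were somehow void, the other would still block QR.
*all corpora* > *some scientist* would require crossing that boundary, which is illicit.
(Only the surface reading survives: one fixed scientist with respect to all the relevant corpora.)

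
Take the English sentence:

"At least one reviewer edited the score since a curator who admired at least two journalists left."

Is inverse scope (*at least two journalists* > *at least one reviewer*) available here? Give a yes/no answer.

No

The DP *at least two journalists* is contained in the relative clause *who admired at least two journalists*, which is itself inside the adjunct *since a curator who admired at least two journalists left*.
Two island boundaries intervene — the relative clause and the adjunct. Either alone would block QR.
So *at least two journalists* cannot raise to a position above *at least one reviewer*.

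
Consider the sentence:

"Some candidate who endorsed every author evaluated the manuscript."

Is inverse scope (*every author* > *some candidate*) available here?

No

*every author* occurs within the relative clause *who endorsed every author*.
The relative clause forms an island for QR, so the quantifier is confined to the head noun's restrictor.
So the wide-scope reading for *every author* is blocked.
(Only the surface reading survives: one fixed candidate with respect to all the relevant authors.)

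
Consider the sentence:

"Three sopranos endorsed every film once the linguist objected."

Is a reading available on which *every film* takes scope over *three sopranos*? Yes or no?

Yes

*every film* is a matrix argument; the adjunct is an island but the target quantifier is outside it.
Nothing blocks QR of the lower DP to a position above the higher one, so inverse scope is available.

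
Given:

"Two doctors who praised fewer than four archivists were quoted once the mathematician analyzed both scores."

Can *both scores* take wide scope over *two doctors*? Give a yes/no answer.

The DP *both scores* is contained in the adjunct clause *once the mathematician analyzed both scores*.
Adverbial clauses are not L-marked, so they are barriers for QR — the quantifier cannot escape the adjunct.
The inverse ordering *both scores* > *two doctors* is therefore underivable.

No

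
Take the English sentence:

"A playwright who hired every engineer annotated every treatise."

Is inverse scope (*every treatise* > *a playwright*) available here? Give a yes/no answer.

Yes

Although the sentence contains a relative clause (*who hired every engineer*), *every treatise* is outside it, in the matrix VP.
Clause-internal QR can adjoin the lower DP above the subject, yielding the inverse reading.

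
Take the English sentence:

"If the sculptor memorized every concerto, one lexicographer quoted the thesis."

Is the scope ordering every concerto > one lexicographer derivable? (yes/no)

The DP *every concerto* is contained in the adjunct clause *if the sculptor memorized every concerto*.
Adverbial clauses are not L-marked, so they are barriers for QR — the quantifier cannot escape the adjunct.
There is no licit LF on which *every concerto* c-commands *one lexicographer*.

No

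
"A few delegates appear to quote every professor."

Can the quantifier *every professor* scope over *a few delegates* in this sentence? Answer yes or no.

Yes

Raising constructions are monoclausal for scope purposes; *every professor* is not separated from *a few delegates* by any island.
Nothing blocks QR of the lower DP to a position above the higher one, so inverse scope is available.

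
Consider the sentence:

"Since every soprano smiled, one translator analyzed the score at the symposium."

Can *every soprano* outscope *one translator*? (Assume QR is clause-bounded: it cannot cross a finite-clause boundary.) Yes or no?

No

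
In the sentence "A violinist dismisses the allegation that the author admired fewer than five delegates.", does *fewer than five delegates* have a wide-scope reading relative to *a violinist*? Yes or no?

No

The DP *fewer than five delegates* is contained in the complex NP *the allegation that the author admired fewer than five delegates*.
Since the clause is the complement of a nominal head, the CNPC blocks scope extraction.
So *fewer than five delegates* cannot raise high enough to outscope *a violinist*; only the surface ordering *a violinist* > *fewer than five delegates* is available.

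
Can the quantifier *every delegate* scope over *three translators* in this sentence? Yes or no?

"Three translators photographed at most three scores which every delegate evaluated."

Structurally, *every delegate* is inside the relative clause *which every delegate evaluated* modifying *at most three scores*.
QR out of a relative clause is ruled out by the relative-clause island constraint.
So the wide-scope reading for *every delegate* is blocked.

No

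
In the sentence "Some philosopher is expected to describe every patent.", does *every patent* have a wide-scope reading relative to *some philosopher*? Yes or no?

Yes

*every patent* is the object of the infinitival complement of a raising predicate; raising infinitives are transparent for QR, so the two DPs are in effect clausemates.
Nothing blocks QR of the lower DP to a position above the higher one, so inverse scope is available.
So *every patent* > *some philosopher* is among the available readings.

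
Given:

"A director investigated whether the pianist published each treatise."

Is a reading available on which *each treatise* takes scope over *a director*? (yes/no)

The target quantifier *each treatise* is part of the embedded question *whether the pianist published each treatise*.
The wh-island constraint blocks QR out of an embedded interrogative.
*each treatise* > *a director* would require crossing that boundary, which is illicit.

No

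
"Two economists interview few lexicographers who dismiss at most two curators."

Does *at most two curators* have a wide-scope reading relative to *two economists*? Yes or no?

The target quantifier *at most two curators* is part of the relative clause *who dismiss at most two curators* modifying *few lexicographers*.
The relative clause forms an island for QR, so the quantifier is confined to the head noun's restrictor.
*at most two curators* is confined to the island and cannot take scope over *two economists*.

No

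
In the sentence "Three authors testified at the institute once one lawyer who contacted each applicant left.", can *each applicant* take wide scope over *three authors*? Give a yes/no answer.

No

The target quantifier *each applicant* is part of the relative clause *who contacted each applicant*, which is itself inside the adjunct *once one lawyer who contacted each applicant left*.
The quantifier would have to escape first the RC and then the adjunct — two independent island violations.
The inverse ordering *each applicant* > *three authors* is therefore underivable.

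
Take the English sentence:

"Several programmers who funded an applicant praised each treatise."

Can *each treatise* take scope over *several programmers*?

Yes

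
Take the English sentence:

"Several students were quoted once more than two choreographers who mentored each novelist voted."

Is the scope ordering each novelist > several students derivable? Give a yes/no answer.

No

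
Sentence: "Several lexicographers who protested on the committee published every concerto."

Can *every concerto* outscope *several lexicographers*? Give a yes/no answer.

The RC *who protested on the committee* is an island, but *every concerto* is not inside it — it is the matrix object, a clausemate of *several lexicographers*.
Nothing blocks QR of the lower DP to a position above the higher one, so inverse scope is available.
Both orderings are possible: *several lexicographers* > *every concerto* and *every concerto* > *several lexicographers*.

Yes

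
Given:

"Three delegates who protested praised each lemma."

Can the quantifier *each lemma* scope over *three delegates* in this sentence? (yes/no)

Yes

Although the sentence contains a relative clause (*who protested*), *each lemma* is outside it, in the matrix VP.
QR within a single clause is free, so the lower quantifier may take scope over the higher one.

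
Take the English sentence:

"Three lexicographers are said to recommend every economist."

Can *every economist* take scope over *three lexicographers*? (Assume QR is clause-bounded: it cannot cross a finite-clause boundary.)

Yes

The matrix predicate is a raising verb, whose infinitival complement is not a scope island — *every economist* can QR into the matrix clause.
Ordinary QR to a clause-peripheral position gives the wide-scope LF for the lower DP.
Both orderings are possible: *three lexicographers* > *every economist* and *every economist* > *three lexicographers*.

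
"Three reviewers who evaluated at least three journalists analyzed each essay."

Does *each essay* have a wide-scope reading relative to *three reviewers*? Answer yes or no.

*each essay* is a matrix argument; only *three reviewers* is modified by the relative clause *who evaluated at least three journalists*, so the RC island is irrelevant to the target quantifier.
Since no island is crossed, the inverse ordering is licensed alongside surface scope.
So *each essay* > *three reviewers* is among the available readings.

Yes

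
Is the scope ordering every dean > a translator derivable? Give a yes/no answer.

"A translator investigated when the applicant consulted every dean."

No

The DP *every dean* is contained in the embedded question *when the applicant consulted every dean*.
Embedded wh-clauses are opaque for QR, so the quantifier stays inside the question.
Hence only narrow scope for *every dean* (under *a translator*) survives.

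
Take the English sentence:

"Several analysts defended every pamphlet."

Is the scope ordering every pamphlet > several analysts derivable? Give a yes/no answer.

Yes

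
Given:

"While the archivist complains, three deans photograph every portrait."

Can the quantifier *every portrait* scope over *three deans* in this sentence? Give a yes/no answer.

Yes

The adjunct clause does not contain *every portrait*, which is the matrix object.
Clause-internal QR can adjoin the lower DP above the subject, yielding the inverse reading.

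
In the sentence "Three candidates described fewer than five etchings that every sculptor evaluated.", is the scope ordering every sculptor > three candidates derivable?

No

*every sculptor* occurs within the relative clause *that every sculptor evaluated* modifying *fewer than five etchings*.
The relative clause forms an island for QR, so the quantifier is confined to the head noun's restrictor.
Hence only narrow scope for *every sculptor* (under *three candidates*) survives.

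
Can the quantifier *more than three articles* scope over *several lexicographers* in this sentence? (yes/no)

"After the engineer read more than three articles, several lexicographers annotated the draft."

No

*more than three articles* sits inside the adjunct clause *after the engineer read more than three articles*.
Adverbial clauses are not L-marked, so they are barriers for QR — the quantifier cannot escape the adjunct.
*more than three articles* is confined to the island and cannot take scope over *several lexicographers*.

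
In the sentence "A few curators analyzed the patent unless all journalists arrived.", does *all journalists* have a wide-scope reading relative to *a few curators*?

No

*all journalists* occurs within the adjunct clause *unless all journalists arrived*.
Since the clause is an adjunct (not a complement), the Adjunct Condition blocks QR across its edge.
There is no licit LF on which *all journalists* c-commands *a few curators*.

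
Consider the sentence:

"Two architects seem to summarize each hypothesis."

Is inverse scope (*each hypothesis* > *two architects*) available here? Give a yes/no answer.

*each hypothesis* is inside a raising infinitive, which is transparent to QR (no CP barrier), so it behaves as a matrix argument.
Nothing blocks QR of the lower DP to a position above the higher one, so inverse scope is available.

Yes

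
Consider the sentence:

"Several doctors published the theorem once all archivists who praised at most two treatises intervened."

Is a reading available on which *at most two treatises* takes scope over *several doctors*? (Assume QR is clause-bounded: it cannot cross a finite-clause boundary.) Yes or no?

*at most two treatises* sits inside the relative clause *who praised at most two treatises*, which is itself inside the adjunct *once all archivists who praised at most two treatises intervened*.
Nested islands: the RC island is itself inside an adjunct island, so wide scope is doubly excluded.
Hence only narrow scope for *at most two treatises* (under *several doctors*) survives.

No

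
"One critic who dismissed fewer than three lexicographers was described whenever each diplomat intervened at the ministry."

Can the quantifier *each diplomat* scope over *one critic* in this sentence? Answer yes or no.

No

The DP *each diplomat* is contained in the adjunct clause *whenever each diplomat intervened at the ministry*.
Adverbial clauses are not L-marked, so they are barriers for QR — the quantifier cannot escape the adjunct.
Hence only narrow scope for *each diplomat* (under *one critic*) survives.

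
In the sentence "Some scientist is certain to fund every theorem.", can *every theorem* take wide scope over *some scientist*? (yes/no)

Yes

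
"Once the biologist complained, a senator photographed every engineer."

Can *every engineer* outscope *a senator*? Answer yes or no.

Yes

The adjunct island is irrelevant here — *every engineer* and *a senator* are both in the matrix clause.
Ordinary QR to a clause-peripheral position gives the wide-scope LF for the lower DP.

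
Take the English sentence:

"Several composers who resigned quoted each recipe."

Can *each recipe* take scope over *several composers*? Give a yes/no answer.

Yes

*each recipe* sits in the matrix clause, not in the relative clause on *several composers*.
With no island boundary between them, the object can take inverse scope over the subject via ordinary QR within the clause.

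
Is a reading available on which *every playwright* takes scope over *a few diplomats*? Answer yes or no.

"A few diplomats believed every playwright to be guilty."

Yes

The ECM infinitive is scope-transparent — *every playwright* is free to raise above *a few diplomats*.
Since no island is crossed, the inverse ordering is licensed alongside surface scope.
So *every playwright* > *a few diplomats* is among the available readings.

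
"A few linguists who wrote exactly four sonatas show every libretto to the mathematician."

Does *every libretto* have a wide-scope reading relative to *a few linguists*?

Yes

The relative clause *who wrote exactly four sonatas* modifies *a few linguists*, but *every libretto* is not inside that relative clause — it is an argument of the matrix verb.
No island intervenes, so both surface and inverse scope are derivable.
Both orderings are possible: *a few linguists* > *every libretto* and *every libretto* > *a few linguists*.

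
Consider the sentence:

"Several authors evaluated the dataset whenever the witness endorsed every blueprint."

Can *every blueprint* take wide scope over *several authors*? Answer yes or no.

The DP *every blueprint* is contained in the adjunct clause *whenever the witness endorsed every blueprint*.
Adverbial clauses are not L-marked, so they are barriers for QR — the quantifier cannot escape the adjunct.
So the wide-scope reading for *every blueprint* is blocked.

No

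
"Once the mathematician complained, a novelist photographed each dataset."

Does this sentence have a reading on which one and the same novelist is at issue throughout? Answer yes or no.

The paraphrase describes the scope ordering *a novelist* > *each dataset*.
That is the surface-scope ordering, which is always one of the available readings — island constraints only ever restrict inverse scope.

Yes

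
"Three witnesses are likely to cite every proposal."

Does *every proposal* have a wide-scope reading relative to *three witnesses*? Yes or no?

The matrix predicate is a raising verb, whose infinitival complement is not a scope island — *every proposal* can QR into the matrix clause.
Nothing blocks QR of the lower DP to a position above the higher one, so inverse scope is available.

Yes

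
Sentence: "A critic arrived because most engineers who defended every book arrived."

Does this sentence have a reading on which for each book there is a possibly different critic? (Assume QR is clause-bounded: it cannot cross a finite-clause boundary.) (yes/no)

No

The described interpretation is the *every book* > *a critic* scoping.
*every book* sits inside the relative clause *who defended every book*, which is itself inside the adjunct *because most engineers who defended every book arrived*.
Two island boundaries intervene — the relative clause and the adjunct. Either alone would block QR.
Hence only narrow scope for *every book* (under *a critic*) survives.
(Only the surface reading survives: one fixed critic with respect to all the relevant books.)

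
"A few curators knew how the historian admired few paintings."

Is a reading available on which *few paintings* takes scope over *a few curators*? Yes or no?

The target quantifier *few paintings* is part of the embedded question *how the historian admired few paintings*.
Embedded questions are wh-islands: a quantifier inside an indirect question cannot QR into the matrix clause.
*few paintings* > *a few curators* would require crossing that boundary, which is illicit.

No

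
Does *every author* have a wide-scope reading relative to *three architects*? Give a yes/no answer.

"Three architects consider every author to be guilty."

Yes

The ECM infinitive is scope-transparent — *every author* is free to raise above *three architects*.
No island intervenes, so both surface and inverse scope are derivable.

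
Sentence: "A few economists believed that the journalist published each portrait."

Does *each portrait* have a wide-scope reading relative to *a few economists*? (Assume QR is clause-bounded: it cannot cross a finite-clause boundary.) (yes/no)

*each portrait* sits inside the finite complement clause *that the journalist published each portrait*.
Finite CP is the ceiling for QR here, by assumption.
The inverse ordering *each portrait* > *a few economists* is therefore underivable.

No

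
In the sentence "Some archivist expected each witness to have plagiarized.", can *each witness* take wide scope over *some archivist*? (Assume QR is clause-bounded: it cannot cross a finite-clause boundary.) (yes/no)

*each witness* is an ECM subject; ECM complements are not islands, and the embedded quantifier may take matrix scope.
No island intervenes, so both surface and inverse scope are derivable.
So *each witness* > *some archivist* is among the available readings.

Yes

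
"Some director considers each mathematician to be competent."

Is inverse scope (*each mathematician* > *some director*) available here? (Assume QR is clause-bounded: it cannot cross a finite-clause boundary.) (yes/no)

Yes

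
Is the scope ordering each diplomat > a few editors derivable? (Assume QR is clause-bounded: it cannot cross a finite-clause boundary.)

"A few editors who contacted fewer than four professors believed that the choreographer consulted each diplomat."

No

The target quantifier *each diplomat* is part of the finite complement clause *that the choreographer consulted each diplomat*.
With QR restricted to its own tensed clause, the embedded quantifier cannot reach a matrix scope position.
So *each diplomat* cannot raise high enough to outscope *a few editors*; only the surface ordering *a few editors* > *each diplomat* is available.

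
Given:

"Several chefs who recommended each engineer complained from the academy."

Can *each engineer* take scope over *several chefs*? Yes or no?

No

Structurally, *each engineer* is inside the relative clause *who recommended each engineer*.
QR out of a relative clause is ruled out by the relative-clause island constraint.
*each engineer* is confined to the island and cannot take scope over *several chefs*.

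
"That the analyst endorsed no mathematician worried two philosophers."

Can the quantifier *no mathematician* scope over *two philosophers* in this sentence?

No

*no mathematician* sits inside the sentential subject *that the analyst endorsed no mathematician*.
Clausal subjects are scope islands; QR from inside the subject into the matrix is barred.
So *no mathematician* cannot raise to a position above *two philosophers*.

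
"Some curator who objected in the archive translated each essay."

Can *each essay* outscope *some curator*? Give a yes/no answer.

*each essay* is a matrix argument; only *some curator* is modified by the relative clause *who objected in the archive*, so the RC island is irrelevant to the target quantifier.
With no island boundary between them, the object can take inverse scope over the subject via ordinary QR within the clause.

Yes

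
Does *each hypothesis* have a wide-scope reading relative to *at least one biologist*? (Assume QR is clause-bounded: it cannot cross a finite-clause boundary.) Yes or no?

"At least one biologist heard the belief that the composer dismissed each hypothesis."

No

*each hypothesis* sits inside the complex NP *the belief that the composer dismissed each hypothesis*.
A that-clause complement to a noun is an island; QR cannot cross the NP boundary.
*each hypothesis* > *at least one biologist* would require crossing that boundary, which is illicit.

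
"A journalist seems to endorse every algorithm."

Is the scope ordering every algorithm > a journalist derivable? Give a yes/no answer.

*every algorithm* is the object of the infinitival complement of a raising predicate; raising infinitives are transparent for QR, so the two DPs are in effect clausemates.
No island intervenes, so both surface and inverse scope are derivable.
The sentence is scopally ambiguous between *a journalist* > *every algorithm* and *every algorithm* > *a journalist*.

Yes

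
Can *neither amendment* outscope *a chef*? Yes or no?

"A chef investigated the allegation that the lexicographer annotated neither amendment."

No

Structurally, *neither amendment* is inside the complex NP *the allegation that the lexicographer annotated neither amendment*.
Noun-complement clauses are scope islands (the Complex NP Constraint): a quantifier inside one cannot scope into the matrix.
Hence only narrow scope for *neither amendment* (under *a chef*) survives.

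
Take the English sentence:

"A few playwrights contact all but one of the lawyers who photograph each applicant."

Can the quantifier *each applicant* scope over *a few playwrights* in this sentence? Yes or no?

*each applicant* sits inside the relative clause *who photograph each applicant* modifying *all but one of the lawyers*.
Quantifiers inside a relative clause are trapped there; the RC boundary blocks QR.
So *each applicant* cannot raise to a position above *a few playwrights*.

No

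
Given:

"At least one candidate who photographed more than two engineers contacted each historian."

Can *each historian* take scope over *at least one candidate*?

*each historian* sits in the matrix clause, not in the relative clause on *at least one candidate*.
Clause-internal QR can adjoin the lower DP above the subject, yielding the inverse reading.
So *each historian* > *at least one candidate* is among the available readings.

Yes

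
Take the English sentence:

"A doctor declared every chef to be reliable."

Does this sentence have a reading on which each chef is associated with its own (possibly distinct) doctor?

Yes

The paraphrase describes the scope ordering *every chef* > *a doctor*.
ECM infinitives lack a CP barrier, so *every chef* can QR over the matrix subject *a doctor*.
Nothing blocks QR of the lower DP to a position above the higher one, so inverse scope is available.
Both orderings are possible: *a doctor* > *every chef* and *every chef* > *a doctor*.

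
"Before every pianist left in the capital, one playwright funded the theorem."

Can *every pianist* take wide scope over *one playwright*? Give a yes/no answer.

No

*every pianist* occurs within the adjunct clause *before every pianist left in the capital*.
Adjunct clauses are scope islands: a quantifier inside an adjunct cannot raise into the matrix clause.
*every pianist* is confined to the island and cannot take scope over *one playwright*.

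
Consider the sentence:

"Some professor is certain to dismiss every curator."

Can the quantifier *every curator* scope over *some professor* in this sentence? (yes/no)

Yes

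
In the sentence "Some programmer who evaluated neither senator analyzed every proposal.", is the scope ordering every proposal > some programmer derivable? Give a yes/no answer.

Yes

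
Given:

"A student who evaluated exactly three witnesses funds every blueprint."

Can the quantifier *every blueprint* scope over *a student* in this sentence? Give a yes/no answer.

Yes

*every blueprint* sits in the matrix clause, not in the relative clause on *a student*.
With no island boundary between them, the object can take inverse scope over the subject via ordinary QR within the clause.
So *every blueprint* > *a student* is among the available readings.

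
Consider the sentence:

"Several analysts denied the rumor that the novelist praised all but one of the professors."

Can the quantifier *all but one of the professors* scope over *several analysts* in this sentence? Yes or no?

No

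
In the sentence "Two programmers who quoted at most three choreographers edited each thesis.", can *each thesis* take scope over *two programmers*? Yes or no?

The relative clause *who quoted at most three choreographers* modifies *two programmers*, but *each thesis* is not inside that relative clause — it is an argument of the matrix verb.
No island intervenes, so both surface and inverse scope are derivable.

Yes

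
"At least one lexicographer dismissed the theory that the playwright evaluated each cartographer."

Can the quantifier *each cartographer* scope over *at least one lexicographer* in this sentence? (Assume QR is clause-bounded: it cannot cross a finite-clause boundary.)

*each cartographer* occurs within the complex NP *the theory that the playwright evaluated each cartographer*.
Since the clause is the complement of a nominal head, the CNPC blocks scope extraction.
The inverse ordering *each cartographer* > *at least one lexicographer* is therefore underivable.
(Only the surface reading survives: one fixed lexicographer with respect to all the relevant cartographers.)

No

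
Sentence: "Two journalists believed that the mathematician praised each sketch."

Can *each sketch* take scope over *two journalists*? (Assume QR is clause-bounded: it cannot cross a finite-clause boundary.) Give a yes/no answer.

No

*each sketch* occurs within the finite complement clause *that the mathematician praised each sketch*.
QR is clause-bounded, so the finite complement is a scope island for the embedded quantifier.
*each sketch* is confined to the island and cannot take scope over *two journalists*.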